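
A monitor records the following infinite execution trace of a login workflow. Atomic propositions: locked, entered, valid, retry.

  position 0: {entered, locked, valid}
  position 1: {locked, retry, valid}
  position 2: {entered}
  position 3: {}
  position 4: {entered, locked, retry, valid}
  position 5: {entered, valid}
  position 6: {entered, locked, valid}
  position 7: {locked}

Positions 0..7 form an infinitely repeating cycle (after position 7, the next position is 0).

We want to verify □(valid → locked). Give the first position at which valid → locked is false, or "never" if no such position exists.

Check valid → locked at each position in order: 0 ✓, 1 ✓, 2 ✓, 3 ✓, 4 ✓.
At position 5 the labels are {entered, valid}, so valid → locked is false there. This is the first violation.

5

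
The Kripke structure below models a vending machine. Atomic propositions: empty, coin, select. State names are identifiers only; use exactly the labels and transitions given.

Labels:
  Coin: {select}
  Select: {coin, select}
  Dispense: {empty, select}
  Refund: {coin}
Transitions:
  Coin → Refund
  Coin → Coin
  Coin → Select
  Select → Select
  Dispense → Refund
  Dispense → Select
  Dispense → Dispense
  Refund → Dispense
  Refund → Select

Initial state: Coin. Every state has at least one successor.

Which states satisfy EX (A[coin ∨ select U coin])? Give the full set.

{Coin, Select, Dispense, Refund}

States satisfying A[coin ∨ select U coin]: {Select, Refund}.
States satisfying EX (A[coin ∨ select U coin]): {Coin, Select, Dispense, Refund}.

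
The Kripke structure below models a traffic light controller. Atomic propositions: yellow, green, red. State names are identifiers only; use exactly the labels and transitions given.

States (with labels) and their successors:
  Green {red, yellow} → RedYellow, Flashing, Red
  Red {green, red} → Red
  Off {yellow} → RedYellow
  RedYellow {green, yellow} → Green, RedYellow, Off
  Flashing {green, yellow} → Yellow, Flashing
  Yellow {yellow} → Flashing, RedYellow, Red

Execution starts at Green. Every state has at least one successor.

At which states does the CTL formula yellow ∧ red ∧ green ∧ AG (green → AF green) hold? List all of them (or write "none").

States satisfying yellow ∧ red: {Green}.
States satisfying yellow ∧ red ∧ green: ∅.
States satisfying green → AF green: {Green, Red, Off, RedYellow, Flashing, Yellow}.
States satisfying AG (green → AF green): {Green, Red, Off, RedYellow, Flashing, Yellow}.
States satisfying yellow ∧ red ∧ green ∧ AG (green → AF green): ∅.

none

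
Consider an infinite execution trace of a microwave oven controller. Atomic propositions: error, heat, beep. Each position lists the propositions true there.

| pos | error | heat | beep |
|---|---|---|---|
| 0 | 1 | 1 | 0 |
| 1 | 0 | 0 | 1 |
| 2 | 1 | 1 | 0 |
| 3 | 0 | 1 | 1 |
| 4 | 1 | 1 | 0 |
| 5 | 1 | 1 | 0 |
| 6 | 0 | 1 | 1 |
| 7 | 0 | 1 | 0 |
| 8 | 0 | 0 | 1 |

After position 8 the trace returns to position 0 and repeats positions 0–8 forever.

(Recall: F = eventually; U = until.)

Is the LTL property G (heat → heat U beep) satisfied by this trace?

heat → heat U beep holds at every position 0..8, and those are all positions ever visited, so G (heat → heat U beep) holds.
Positions where heat holds: 0, 2, 3, 4, 5, 6, 7.
Check heat U beep at each: 0→ok, 2→ok, 3→ok, 4→ok, 5→ok, 6→ok, 7→ok.

Holds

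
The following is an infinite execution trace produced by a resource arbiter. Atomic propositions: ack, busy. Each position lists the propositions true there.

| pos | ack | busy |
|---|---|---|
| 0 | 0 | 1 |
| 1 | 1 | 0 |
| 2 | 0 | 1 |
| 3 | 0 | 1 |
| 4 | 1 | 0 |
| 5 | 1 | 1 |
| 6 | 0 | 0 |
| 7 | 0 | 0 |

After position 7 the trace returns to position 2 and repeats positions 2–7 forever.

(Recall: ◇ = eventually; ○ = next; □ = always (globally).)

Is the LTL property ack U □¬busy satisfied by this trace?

Walking from position 0: at position 0, □¬busy has not yet held and ack fails, so ack U □¬busy is false.

Violated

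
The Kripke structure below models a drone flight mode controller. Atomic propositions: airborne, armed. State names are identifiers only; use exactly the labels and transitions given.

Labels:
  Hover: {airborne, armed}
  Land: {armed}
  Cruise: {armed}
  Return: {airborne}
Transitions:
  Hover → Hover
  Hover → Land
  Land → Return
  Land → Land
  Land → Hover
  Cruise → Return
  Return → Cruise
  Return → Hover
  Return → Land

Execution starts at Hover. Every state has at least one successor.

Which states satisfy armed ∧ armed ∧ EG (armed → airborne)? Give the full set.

{Hover}

States satisfying armed ∧ armed: {Hover, Land, Cruise}.
States satisfying armed → airborne: {Hover, Return}.
States satisfying EG (armed → airborne): {Hover, Return}.
States satisfying armed ∧ armed ∧ EG (armed → airborne): {Hover}.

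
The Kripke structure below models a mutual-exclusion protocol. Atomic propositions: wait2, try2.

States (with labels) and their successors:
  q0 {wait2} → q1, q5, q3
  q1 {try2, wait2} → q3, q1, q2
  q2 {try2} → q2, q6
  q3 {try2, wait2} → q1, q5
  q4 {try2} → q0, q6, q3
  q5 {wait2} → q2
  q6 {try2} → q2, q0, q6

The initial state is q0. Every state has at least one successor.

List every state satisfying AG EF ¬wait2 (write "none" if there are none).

States satisfying EF ¬wait2: {q0, q1, q2, q3, q4, q5, q6}.
States satisfying AG EF ¬wait2: {q0, q1, q2, q3, q4, q5, q6}.

{q0, q1, q2, q3, q4, q5, q6}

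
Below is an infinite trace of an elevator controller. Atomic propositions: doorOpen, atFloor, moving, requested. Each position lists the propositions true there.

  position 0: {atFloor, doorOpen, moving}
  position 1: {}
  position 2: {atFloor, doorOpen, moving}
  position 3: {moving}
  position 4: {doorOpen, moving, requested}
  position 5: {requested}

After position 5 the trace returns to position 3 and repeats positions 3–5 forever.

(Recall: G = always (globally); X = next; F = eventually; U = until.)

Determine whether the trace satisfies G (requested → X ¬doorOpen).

requested → X ¬doorOpen holds at every position 0..5, and those are all positions ever visited, so G (requested → X ¬doorOpen) holds.
Positions where requested holds: 4, 5.
Check X ¬doorOpen at each: 4→ok, 5→ok.

Yes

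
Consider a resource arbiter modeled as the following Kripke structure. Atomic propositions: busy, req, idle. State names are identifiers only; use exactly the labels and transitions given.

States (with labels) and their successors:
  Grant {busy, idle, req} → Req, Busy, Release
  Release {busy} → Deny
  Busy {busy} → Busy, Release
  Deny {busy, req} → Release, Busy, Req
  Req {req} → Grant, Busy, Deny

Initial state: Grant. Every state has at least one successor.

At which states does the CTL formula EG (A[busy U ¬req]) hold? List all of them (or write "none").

{Busy}

States satisfying A[busy U ¬req]: {Release, Busy}.
States satisfying EG (A[busy U ¬req]): {Busy}.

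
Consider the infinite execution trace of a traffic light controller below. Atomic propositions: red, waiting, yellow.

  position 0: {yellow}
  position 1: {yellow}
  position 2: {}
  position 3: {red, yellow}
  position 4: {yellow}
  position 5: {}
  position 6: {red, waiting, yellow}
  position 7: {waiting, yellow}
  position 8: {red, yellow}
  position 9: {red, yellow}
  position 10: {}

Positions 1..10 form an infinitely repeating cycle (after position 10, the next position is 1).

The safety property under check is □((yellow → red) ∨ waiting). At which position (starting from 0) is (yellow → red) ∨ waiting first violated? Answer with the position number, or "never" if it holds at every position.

0

At position 0 the labels are {yellow}, so (yellow → red) ∨ waiting is false there. This is the first violation.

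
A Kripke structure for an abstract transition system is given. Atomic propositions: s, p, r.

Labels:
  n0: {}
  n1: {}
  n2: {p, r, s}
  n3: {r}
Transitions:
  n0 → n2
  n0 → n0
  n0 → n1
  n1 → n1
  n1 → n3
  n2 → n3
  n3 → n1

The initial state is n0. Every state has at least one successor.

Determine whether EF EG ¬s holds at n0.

Satisfied

States satisfying EG ¬s: {n0, n1, n3}.
States satisfying EF EG ¬s: {n0, n1, n2, n3}.
Some path from n0 reaches a state where EG ¬s holds.
n0 ∈ Sat(EF EG ¬s).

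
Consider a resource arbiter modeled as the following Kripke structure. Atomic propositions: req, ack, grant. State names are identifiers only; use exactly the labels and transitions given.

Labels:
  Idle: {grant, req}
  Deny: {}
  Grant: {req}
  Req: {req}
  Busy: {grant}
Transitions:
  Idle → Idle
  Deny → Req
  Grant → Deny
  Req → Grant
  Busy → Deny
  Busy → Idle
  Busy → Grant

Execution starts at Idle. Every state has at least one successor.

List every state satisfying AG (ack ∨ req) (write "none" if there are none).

{Idle}

States satisfying ack ∨ req: {Idle, Grant, Req}.
States satisfying AG (ack ∨ req): {Idle}.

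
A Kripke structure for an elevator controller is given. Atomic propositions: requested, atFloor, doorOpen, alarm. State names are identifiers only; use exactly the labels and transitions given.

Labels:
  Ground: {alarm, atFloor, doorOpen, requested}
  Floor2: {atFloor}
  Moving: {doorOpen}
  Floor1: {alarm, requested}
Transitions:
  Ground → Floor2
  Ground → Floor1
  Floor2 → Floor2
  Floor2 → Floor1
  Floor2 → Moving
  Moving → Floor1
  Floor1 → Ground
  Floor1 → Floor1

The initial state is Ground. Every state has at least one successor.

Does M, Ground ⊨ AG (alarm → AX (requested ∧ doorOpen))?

States satisfying alarm → AX (requested ∧ doorOpen): {Floor2, Moving}.
States satisfying AG (alarm → AX (requested ∧ doorOpen)): ∅.
Floor1 is reachable from Ground and violates alarm → AX (requested ∧ doorOpen), so AG fails at Ground.
Ground ∉ Sat(AG (alarm → AX (requested ∧ doorOpen))).

No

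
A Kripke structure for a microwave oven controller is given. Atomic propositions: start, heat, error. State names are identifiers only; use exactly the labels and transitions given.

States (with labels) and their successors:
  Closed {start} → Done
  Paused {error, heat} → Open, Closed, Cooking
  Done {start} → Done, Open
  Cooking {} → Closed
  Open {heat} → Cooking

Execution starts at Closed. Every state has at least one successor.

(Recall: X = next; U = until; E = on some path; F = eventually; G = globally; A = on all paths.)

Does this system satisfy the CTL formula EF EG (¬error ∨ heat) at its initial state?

States satisfying EG (¬error ∨ heat): {Closed, Paused, Done, Cooking, Open}.
States satisfying EF EG (¬error ∨ heat): {Closed, Paused, Done, Cooking, Open}.
Some path from Closed reaches a state where EG (¬error ∨ heat) holds.
Closed ∈ Sat(EF EG (¬error ∨ heat)).

Satisfied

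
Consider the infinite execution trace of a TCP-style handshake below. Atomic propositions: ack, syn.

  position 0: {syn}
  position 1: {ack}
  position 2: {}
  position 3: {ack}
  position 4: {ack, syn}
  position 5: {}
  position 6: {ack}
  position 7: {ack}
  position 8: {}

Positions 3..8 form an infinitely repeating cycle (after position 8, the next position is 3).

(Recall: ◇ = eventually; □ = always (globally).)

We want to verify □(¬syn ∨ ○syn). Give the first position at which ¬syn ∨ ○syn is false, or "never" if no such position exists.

At position 0 the labels are {syn} and the next position 1 has {ack}, so ¬syn ∨ ○syn is false there. This is the first violation.

0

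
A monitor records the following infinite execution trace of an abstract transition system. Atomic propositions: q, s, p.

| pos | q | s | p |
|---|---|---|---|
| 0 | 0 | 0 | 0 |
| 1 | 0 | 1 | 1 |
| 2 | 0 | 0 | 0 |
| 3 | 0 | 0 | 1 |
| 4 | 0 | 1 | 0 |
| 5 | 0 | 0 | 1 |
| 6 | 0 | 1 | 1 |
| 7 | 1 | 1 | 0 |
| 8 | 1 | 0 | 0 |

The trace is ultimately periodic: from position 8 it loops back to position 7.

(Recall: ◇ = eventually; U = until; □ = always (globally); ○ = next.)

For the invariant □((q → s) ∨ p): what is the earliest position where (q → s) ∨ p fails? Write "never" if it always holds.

Check (q → s) ∨ p at each position in order: 0 ✓, 1 ✓, 2 ✓, 3 ✓, 4 ✓, 5 ✓, 6 ✓, 7 ✓.
At position 8 the labels are {q}, so (q → s) ∨ p is false there. This is the first violation.

8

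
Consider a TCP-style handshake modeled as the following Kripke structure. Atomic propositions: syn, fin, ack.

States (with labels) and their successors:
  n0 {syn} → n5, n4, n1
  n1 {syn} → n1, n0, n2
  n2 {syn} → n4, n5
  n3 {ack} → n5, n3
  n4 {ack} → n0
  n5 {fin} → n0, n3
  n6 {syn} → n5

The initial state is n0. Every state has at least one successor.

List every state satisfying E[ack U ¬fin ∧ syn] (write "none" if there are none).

States satisfying ack: {n3, n4}.
States satisfying ¬fin ∧ syn: {n0, n1, n2, n6}.
States satisfying E[ack U ¬fin ∧ syn]: {n0, n1, n2, n4, n6}.

{n0, n1, n2, n4, n6}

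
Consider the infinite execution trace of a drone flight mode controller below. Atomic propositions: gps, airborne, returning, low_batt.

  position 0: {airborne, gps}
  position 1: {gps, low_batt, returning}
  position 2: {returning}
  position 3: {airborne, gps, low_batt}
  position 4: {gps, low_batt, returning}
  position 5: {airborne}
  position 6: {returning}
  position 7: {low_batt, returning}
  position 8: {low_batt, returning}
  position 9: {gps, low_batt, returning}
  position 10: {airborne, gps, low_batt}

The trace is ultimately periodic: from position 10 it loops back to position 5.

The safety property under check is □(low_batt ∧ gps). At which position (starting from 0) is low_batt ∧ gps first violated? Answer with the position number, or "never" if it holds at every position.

At position 0 the labels are {airborne, gps}, so low_batt ∧ gps is false there. This is the first violation.

0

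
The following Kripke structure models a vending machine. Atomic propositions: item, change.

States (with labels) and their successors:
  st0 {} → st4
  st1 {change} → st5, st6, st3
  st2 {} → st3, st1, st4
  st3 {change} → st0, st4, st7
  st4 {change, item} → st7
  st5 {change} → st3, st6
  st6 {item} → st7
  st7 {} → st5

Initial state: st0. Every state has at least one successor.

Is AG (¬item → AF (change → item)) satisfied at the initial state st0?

States satisfying ¬item → AF (change → item): {st0, st1, st2, st3, st4, st5, st6, st7}.
States satisfying AG (¬item → AF (change → item)): {st0, st1, st2, st3, st4, st5, st6, st7}.
Every state reachable from st0 satisfies ¬item → AF (change → item).
st0 ∈ Sat(AG (¬item → AF (change → item))).

Satisfied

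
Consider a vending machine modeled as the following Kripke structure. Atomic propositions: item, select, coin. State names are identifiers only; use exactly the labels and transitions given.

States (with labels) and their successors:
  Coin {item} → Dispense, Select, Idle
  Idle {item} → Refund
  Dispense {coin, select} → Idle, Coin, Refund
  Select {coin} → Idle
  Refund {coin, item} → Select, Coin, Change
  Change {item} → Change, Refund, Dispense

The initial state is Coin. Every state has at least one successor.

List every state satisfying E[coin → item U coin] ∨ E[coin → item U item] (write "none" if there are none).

{Coin, Idle, Dispense, Select, Refund, Change}

States satisfying coin → item: {Coin, Idle, Refund, Change}.
States satisfying coin: {Dispense, Select, Refund}.
States satisfying E[coin → item U coin]: {Coin, Idle, Dispense, Select, Refund, Change}.
States satisfying item: {Coin, Idle, Refund, Change}.
States satisfying E[coin → item U item]: {Coin, Idle, Refund, Change}.
States satisfying E[coin → item U coin] ∨ E[coin → item U item]: {Coin, Idle, Dispense, Select, Refund, Change}.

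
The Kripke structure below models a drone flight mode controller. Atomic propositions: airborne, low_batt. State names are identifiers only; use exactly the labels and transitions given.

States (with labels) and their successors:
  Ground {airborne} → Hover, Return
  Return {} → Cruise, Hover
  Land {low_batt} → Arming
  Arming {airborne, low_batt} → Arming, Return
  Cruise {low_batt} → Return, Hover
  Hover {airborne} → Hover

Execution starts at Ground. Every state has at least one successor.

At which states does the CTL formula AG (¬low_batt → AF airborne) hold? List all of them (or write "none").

States satisfying ¬low_batt → AF airborne: {Ground, Land, Arming, Cruise, Hover}.
States satisfying AG (¬low_batt → AF airborne): {Hover}.

{Hover}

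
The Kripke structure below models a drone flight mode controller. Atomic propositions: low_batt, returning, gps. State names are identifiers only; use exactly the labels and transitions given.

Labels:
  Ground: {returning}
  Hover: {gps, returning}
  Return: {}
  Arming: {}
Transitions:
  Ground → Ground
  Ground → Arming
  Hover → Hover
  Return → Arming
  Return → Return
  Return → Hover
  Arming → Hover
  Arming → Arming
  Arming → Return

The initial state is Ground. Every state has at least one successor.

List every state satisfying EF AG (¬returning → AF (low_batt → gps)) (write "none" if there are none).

{Ground, Hover, Return, Arming}

States satisfying AG (¬returning → AF (low_batt → gps)): {Ground, Hover, Return, Arming}.
States satisfying EF AG (¬returning → AF (low_batt → gps)): {Ground, Hover, Return, Arming}.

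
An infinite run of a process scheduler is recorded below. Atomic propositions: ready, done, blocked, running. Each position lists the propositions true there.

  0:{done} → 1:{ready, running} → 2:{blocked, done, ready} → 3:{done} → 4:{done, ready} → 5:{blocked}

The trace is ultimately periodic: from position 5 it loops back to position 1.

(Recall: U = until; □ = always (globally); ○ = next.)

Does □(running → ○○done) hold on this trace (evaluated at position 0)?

Yes

running → ○○done holds at every position 0..5, and those are all positions ever visited, so □(running → ○○done) holds.
Positions where running holds: 1.
Check ○○done at each: 1→ok.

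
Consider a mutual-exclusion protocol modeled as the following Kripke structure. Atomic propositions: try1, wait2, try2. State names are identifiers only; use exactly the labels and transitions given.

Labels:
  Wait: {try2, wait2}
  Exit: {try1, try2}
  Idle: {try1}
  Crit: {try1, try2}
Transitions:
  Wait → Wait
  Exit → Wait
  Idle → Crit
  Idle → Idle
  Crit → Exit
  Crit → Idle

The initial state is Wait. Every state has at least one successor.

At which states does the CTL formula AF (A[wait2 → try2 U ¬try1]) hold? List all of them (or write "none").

States satisfying A[wait2 → try2 U ¬try1]: {Wait, Exit}.
States satisfying AF (A[wait2 → try2 U ¬try1]): {Wait, Exit}.

{Wait, Exit}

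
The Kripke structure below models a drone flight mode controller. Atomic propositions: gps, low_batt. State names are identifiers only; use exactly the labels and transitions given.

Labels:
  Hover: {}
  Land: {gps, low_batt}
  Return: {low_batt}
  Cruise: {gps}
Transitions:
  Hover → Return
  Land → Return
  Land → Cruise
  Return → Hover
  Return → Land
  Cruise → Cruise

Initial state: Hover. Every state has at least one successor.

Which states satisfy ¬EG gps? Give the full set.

States satisfying gps: {Land, Cruise}.
States satisfying EG gps: {Land, Cruise}.
States satisfying ¬EG gps: {Hover, Return}.

{Hover, Return}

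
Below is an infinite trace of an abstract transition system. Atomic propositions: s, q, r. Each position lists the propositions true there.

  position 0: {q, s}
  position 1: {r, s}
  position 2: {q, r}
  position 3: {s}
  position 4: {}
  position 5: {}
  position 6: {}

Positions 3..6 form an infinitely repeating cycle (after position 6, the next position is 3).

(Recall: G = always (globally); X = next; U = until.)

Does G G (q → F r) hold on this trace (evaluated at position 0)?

Yes

G (q → F r) holds at every position 0..6, and those are all positions ever visited, so G G (q → F r) holds.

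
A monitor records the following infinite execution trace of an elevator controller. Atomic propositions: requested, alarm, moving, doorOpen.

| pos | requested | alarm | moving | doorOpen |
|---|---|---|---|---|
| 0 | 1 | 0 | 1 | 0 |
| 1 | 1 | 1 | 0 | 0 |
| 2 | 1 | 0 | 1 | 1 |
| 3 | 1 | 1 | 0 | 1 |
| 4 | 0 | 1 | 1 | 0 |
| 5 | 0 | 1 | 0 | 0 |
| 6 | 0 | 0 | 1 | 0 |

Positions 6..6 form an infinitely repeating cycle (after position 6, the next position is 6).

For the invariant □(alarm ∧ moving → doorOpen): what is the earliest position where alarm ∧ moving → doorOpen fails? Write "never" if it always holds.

4

Check alarm ∧ moving → doorOpen at each position in order: 0 ✓, 1 ✓, 2 ✓, 3 ✓.
At position 4 the labels are {alarm, moving}, so alarm ∧ moving → doorOpen is false there. This is the first violation.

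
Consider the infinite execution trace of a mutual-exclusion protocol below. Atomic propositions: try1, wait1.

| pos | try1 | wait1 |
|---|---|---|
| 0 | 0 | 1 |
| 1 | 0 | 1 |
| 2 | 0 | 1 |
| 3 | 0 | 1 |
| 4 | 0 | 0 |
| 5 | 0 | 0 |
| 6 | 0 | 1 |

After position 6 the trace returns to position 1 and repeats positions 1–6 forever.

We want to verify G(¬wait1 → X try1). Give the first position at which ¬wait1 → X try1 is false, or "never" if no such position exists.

Check ¬wait1 → X try1 at each position in order: 0 ✓, 1 ✓, 2 ✓, 3 ✓.
At position 4 the labels are {} and the next position 5 has {}, so ¬wait1 → X try1 is false there. This is the first violation.

4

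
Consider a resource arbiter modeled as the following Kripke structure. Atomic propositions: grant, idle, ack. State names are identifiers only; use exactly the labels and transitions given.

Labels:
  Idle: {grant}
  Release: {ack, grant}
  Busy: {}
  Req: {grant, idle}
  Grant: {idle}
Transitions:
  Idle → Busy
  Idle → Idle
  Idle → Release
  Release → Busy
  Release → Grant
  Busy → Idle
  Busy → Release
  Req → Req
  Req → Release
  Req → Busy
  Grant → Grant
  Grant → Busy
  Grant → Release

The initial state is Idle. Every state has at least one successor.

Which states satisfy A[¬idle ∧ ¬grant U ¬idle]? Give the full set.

{Idle, Release, Busy}

States satisfying ¬idle ∧ ¬grant: {Busy}.
States satisfying ¬idle: {Idle, Release, Busy}.
States satisfying A[¬idle ∧ ¬grant U ¬idle]: {Idle, Release, Busy}.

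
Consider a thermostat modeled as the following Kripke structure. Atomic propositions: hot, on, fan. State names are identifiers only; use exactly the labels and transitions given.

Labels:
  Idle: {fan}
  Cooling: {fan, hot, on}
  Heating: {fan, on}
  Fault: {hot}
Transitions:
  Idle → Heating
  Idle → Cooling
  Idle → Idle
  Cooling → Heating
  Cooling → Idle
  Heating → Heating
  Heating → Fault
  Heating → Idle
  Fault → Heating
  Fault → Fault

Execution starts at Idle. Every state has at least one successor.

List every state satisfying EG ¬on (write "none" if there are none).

{Idle, Fault}

States satisfying ¬on: {Idle, Fault}.
States satisfying EG ¬on: {Idle, Fault}.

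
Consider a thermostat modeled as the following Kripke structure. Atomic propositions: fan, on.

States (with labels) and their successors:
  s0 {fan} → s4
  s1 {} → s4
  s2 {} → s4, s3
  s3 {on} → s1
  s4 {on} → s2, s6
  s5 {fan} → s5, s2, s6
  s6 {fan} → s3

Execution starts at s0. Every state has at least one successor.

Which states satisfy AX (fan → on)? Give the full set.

States satisfying fan → on: {s1, s2, s3, s4}.
States satisfying AX (fan → on): {s0, s1, s2, s3, s6}.

{s0, s1, s2, s3, s6}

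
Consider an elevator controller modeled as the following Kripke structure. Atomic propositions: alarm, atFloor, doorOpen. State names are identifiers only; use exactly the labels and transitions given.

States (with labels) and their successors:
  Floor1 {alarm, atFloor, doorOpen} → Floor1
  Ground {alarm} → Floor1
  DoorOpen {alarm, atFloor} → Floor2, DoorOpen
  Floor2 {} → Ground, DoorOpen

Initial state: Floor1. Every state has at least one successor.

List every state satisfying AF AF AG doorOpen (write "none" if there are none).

States satisfying AF AG doorOpen: {Floor1, Ground}.
States satisfying AF AF AG doorOpen: {Floor1, Ground}.

{Floor1, Ground}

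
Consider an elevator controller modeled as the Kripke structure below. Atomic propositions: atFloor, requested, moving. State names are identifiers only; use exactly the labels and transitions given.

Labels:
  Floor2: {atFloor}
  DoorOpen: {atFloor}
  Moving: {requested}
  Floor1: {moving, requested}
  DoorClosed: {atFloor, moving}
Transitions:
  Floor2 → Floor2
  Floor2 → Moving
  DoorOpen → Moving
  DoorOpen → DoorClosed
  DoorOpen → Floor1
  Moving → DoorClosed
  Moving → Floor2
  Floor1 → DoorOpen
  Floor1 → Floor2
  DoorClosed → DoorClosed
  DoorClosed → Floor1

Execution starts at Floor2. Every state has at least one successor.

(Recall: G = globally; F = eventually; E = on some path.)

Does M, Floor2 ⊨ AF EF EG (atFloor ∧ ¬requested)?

Holds

States satisfying EF EG (atFloor ∧ ¬requested): {Floor2, DoorOpen, Moving, Floor1, DoorClosed}.
States satisfying AF EF EG (atFloor ∧ ¬requested): {Floor2, DoorOpen, Moving, Floor1, DoorClosed}.
Floor2 ∈ Sat(AF EF EG (atFloor ∧ ¬requested)).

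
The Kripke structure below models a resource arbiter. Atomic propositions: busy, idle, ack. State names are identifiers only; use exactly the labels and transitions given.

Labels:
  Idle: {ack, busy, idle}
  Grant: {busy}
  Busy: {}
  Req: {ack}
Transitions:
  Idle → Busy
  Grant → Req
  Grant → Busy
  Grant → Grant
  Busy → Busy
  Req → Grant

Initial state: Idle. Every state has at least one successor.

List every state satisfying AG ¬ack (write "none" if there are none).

{Busy}

States satisfying ¬ack: {Grant, Busy}.
States satisfying AG ¬ack: {Busy}.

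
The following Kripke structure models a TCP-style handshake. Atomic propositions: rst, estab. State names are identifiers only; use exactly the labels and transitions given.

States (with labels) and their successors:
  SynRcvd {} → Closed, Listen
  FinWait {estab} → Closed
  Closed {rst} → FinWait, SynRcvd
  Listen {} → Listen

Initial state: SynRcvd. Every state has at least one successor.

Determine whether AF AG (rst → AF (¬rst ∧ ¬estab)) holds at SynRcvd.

States satisfying AG (rst → AF (¬rst ∧ ¬estab)): {Listen}.
States satisfying AF AG (rst → AF (¬rst ∧ ¬estab)): {Listen}.
There is a path from SynRcvd along which AG (rst → AF (¬rst ∧ ¬estab)) never holds.
SynRcvd ∉ Sat(AF AG (rst → AF (¬rst ∧ ¬estab))).

No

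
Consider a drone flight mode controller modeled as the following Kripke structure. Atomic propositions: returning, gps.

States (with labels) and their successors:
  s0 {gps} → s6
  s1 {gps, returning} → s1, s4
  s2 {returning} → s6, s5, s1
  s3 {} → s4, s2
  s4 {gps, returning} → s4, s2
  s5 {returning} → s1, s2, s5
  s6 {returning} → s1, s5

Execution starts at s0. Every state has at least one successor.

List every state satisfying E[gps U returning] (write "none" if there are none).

States satisfying gps: {s0, s1, s4}.
States satisfying returning: {s1, s2, s4, s5, s6}.
States satisfying E[gps U returning]: {s0, s1, s2, s4, s5, s6}.

{s0, s1, s2, s4, s5, s6}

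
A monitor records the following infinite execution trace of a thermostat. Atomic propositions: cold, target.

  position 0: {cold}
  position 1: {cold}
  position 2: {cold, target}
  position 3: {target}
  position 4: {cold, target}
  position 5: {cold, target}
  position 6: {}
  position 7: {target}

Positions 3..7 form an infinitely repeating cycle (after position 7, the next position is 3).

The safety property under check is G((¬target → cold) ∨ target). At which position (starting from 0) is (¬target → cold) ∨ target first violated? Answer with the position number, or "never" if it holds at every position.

Check (¬target → cold) ∨ target at each position in order: 0 ✓, 1 ✓, 2 ✓, 3 ✓, 4 ✓, 5 ✓.
At position 6 the labels are {}, so (¬target → cold) ∨ target is false there. This is the first violation.

6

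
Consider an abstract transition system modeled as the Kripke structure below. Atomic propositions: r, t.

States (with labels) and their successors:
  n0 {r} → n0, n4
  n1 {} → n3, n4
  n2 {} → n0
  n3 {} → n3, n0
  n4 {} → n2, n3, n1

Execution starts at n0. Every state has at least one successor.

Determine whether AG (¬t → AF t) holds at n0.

States satisfying ¬t → AF t: ∅.
States satisfying AG (¬t → AF t): ∅.
n0 is reachable from n0 and violates ¬t → AF t, so AG fails at n0.
n0 ∉ Sat(AG (¬t → AF t)).

Does not hold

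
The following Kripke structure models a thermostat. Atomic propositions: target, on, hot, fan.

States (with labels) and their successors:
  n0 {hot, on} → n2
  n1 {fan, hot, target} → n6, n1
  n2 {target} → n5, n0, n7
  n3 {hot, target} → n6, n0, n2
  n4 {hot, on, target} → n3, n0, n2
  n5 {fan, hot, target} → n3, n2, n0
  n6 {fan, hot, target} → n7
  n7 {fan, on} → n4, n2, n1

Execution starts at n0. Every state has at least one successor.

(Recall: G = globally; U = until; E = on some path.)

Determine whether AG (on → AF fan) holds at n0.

No

States satisfying on → AF fan: {n1, n2, n3, n5, n6, n7}.
States satisfying AG (on → AF fan): ∅.
n0 is reachable from n0 and violates on → AF fan, so AG fails at n0.
n0 ∉ Sat(AG (on → AF fan)).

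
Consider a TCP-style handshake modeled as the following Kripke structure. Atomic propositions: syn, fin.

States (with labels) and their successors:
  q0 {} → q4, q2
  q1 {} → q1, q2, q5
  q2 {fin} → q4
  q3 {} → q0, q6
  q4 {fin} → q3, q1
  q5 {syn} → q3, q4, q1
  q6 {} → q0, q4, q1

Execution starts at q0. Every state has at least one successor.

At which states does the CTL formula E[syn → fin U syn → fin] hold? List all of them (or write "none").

States satisfying syn → fin: {q0, q1, q2, q3, q4, q6}.
States satisfying E[syn → fin U syn → fin]: {q0, q1, q2, q3, q4, q6}.

{q0, q1, q2, q3, q4, q6}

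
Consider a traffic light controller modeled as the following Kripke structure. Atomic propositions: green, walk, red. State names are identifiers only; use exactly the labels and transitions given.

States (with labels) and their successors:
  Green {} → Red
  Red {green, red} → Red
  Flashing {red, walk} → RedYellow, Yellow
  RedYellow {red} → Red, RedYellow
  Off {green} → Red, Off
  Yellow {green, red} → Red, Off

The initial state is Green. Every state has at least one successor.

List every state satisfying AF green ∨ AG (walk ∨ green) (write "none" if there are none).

States satisfying green: {Red, Off, Yellow}.
States satisfying AF green: {Green, Red, Off, Yellow}.
States satisfying walk ∨ green: {Red, Flashing, Off, Yellow}.
States satisfying AG (walk ∨ green): {Red, Off, Yellow}.
States satisfying AF green ∨ AG (walk ∨ green): {Green, Red, Off, Yellow}.

{Green, Red, Off, Yellow}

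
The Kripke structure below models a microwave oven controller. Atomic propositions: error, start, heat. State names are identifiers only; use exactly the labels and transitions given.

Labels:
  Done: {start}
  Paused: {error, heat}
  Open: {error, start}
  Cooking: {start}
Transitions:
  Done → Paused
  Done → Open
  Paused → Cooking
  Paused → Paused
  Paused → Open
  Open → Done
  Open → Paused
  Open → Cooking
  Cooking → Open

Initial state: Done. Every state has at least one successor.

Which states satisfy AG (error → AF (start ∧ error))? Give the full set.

States satisfying error → AF (start ∧ error): {Done, Open, Cooking}.
States satisfying AG (error → AF (start ∧ error)): ∅.

none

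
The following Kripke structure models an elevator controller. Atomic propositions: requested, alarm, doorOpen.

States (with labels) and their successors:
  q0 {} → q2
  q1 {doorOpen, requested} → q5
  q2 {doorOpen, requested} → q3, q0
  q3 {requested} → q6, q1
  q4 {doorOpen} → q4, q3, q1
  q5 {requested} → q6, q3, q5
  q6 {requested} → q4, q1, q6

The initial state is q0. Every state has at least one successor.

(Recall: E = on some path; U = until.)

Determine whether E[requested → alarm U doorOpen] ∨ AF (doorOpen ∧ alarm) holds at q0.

States satisfying requested → alarm: {q0, q4}.
States satisfying doorOpen: {q1, q2, q4}.
States satisfying E[requested → alarm U doorOpen]: {q0, q1, q2, q4}.
States satisfying doorOpen ∧ alarm: ∅.
States satisfying AF (doorOpen ∧ alarm): ∅.
States satisfying E[requested → alarm U doorOpen] ∨ AF (doorOpen ∧ alarm): {q0, q1, q2, q4}.
q0 ∈ Sat(E[requested → alarm U doorOpen] ∨ AF (doorOpen ∧ alarm)).

Holds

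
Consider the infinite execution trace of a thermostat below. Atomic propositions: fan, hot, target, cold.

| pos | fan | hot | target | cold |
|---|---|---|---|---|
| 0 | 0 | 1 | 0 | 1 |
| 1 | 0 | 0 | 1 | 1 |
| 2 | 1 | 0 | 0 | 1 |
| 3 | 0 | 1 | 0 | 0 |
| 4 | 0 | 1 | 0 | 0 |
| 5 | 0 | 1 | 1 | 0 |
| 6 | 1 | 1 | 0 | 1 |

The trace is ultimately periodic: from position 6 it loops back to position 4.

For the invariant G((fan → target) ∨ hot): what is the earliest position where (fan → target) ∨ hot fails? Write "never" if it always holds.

Check (fan → target) ∨ hot at each position in order: 0 ✓, 1 ✓.
At position 2 the labels are {cold, fan}, so (fan → target) ∨ hot is false there. This is the first violation.

2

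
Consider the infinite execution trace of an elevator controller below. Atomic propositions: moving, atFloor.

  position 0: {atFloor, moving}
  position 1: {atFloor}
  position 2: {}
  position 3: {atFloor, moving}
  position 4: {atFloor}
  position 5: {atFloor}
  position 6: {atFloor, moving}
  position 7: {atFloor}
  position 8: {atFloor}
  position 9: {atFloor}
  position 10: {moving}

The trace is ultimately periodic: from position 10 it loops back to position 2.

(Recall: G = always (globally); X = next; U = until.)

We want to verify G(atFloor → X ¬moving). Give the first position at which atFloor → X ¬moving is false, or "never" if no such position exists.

Check atFloor → X ¬moving at each position in order: 0 ✓, 1 ✓, 2 ✓, 3 ✓, 4 ✓.
At position 5 the labels are {atFloor} and the next position 6 has {atFloor, moving}, so atFloor → X ¬moving is false there. This is the first violation.

5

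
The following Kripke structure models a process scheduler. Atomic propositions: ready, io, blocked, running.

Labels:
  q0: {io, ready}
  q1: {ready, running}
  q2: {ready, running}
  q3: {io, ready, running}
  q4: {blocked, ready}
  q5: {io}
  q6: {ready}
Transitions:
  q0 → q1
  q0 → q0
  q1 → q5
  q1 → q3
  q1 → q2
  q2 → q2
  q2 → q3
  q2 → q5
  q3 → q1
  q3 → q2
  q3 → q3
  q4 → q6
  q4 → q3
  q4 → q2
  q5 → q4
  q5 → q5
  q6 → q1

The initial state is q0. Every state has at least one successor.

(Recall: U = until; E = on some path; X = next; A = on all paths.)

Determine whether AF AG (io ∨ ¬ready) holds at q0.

Does not hold

States satisfying AG (io ∨ ¬ready): ∅.
States satisfying AF AG (io ∨ ¬ready): ∅.
There is a path from q0 along which AG (io ∨ ¬ready) never holds.
q0 ∉ Sat(AF AG (io ∨ ¬ready)).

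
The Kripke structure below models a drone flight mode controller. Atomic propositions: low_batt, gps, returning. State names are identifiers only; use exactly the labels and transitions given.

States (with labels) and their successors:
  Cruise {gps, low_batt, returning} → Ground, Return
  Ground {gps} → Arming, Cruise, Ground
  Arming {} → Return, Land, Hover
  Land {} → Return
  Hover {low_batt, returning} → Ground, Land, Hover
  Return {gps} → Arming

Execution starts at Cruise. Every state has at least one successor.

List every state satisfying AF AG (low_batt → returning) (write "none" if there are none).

States satisfying AG (low_batt → returning): {Cruise, Ground, Arming, Land, Hover, Return}.
States satisfying AF AG (low_batt → returning): {Cruise, Ground, Arming, Land, Hover, Return}.

{Cruise, Ground, Arming, Land, Hover, Return}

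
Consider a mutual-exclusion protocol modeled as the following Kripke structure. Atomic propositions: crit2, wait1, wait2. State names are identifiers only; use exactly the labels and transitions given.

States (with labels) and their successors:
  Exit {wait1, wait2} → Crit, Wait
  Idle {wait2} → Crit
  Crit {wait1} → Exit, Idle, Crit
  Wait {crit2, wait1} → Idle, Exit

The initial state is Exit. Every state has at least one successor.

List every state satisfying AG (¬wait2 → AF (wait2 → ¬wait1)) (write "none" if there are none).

{Exit, Idle, Crit, Wait}

States satisfying ¬wait2 → AF (wait2 → ¬wait1): {Exit, Idle, Crit, Wait}.
States satisfying AG (¬wait2 → AF (wait2 → ¬wait1)): {Exit, Idle, Crit, Wait}.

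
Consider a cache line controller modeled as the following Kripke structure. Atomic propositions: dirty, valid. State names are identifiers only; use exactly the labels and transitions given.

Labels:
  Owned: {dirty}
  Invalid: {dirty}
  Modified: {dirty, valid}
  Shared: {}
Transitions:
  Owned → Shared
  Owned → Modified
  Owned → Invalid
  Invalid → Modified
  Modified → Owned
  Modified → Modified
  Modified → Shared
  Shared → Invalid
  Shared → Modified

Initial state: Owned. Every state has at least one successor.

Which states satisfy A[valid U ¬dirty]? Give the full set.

States satisfying valid: {Modified}.
States satisfying ¬dirty: {Shared}.
States satisfying A[valid U ¬dirty]: {Shared}.

{Shared}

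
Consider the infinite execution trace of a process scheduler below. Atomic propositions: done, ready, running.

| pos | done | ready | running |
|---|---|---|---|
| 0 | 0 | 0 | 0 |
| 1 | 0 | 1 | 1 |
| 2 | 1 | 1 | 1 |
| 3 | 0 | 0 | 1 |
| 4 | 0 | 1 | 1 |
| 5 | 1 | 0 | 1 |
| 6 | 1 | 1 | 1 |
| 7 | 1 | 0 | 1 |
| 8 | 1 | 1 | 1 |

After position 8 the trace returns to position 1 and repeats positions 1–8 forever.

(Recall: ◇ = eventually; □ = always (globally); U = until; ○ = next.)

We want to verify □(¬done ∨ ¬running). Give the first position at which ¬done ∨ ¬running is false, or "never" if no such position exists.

Check ¬done ∨ ¬running at each position in order: 0 ✓, 1 ✓.
At position 2 the labels are {done, ready, running}, so ¬done ∨ ¬running is false there. This is the first violation.

2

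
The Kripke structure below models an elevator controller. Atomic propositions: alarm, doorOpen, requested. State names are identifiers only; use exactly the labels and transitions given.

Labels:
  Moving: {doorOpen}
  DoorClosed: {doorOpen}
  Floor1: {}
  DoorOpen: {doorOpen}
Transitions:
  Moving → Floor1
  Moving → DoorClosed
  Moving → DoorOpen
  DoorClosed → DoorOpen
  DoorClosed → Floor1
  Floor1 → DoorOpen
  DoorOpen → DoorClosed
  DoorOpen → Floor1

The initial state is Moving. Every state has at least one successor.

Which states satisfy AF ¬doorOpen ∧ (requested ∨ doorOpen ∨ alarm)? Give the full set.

none

States satisfying ¬doorOpen: {Floor1}.
States satisfying AF ¬doorOpen: {Floor1}.
States satisfying requested ∨ doorOpen: {Moving, DoorClosed, DoorOpen}.
States satisfying requested ∨ doorOpen ∨ alarm: {Moving, DoorClosed, DoorOpen}.
States satisfying AF ¬doorOpen ∧ (requested ∨ doorOpen ∨ alarm): ∅.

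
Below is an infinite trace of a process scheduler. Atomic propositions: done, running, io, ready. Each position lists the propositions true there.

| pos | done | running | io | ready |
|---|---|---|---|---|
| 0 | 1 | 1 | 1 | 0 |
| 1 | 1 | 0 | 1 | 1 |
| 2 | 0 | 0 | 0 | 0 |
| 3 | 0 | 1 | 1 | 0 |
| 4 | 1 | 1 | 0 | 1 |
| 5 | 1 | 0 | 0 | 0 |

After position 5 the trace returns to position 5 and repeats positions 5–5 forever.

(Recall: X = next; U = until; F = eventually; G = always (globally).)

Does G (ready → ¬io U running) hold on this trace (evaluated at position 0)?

Violated

ready → ¬io U running must hold at every position from 0 onward. It fails at position 1, so G (ready → ¬io U running) is false.
Positions where ready holds: 1, 4.
Check ¬io U running at each: 1→fails, 4→ok.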